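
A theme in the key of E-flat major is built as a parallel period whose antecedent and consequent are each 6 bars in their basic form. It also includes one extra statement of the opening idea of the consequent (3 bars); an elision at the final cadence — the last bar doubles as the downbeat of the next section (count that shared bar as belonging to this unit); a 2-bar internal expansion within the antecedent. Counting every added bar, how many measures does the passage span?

17 measures

Basic parallel period: 6 + 6 = 12 bars.
12 (basic form) + 3 (extra statement) + 2 (internal expansion) = 17.
The elision shares a bar with the next section but does not change this unit's count.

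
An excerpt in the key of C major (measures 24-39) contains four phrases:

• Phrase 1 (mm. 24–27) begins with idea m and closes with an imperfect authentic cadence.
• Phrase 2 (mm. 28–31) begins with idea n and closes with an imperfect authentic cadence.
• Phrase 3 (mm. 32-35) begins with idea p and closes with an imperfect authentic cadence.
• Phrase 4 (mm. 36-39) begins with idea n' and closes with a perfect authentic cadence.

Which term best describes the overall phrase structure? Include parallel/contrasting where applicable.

contrasting double period

Four phrases in two halves: the first half (bars 24-31) ends with an imperfect authentic cadence, the second (mm. 32–39) with a perfect authentic cadence — a large antecedent–consequent pair, i.e. a double period.
Phrase 3 begins with different material from phrase 1, making it contrasting.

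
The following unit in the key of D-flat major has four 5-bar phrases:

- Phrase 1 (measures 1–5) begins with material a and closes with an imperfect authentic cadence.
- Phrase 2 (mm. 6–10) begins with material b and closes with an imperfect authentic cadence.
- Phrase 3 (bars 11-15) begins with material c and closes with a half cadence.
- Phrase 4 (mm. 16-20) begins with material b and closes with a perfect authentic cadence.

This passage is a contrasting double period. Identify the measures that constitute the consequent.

measures 11–20

In a double period the four phrases pair into a large antecedent (phrases 1–2, ending imperfect authentic cadence) and a large consequent (phrases 3–4, ending perfect authentic cadence). The consequent spans measures 11–20.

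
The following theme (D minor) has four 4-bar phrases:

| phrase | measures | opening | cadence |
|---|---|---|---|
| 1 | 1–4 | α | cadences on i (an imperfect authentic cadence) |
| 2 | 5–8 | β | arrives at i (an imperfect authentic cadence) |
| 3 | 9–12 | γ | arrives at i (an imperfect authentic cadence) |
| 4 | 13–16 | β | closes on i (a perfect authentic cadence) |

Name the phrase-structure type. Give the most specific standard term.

Four phrases in two halves: the first half (mm. 1–8) ends with an imperfect authentic cadence, the second (measures 9–16) with a perfect authentic cadence — a large antecedent–consequent pair, i.e. a double period.
Phrase 3 begins with different material from phrase 1, making it contrasting.

contrasting double period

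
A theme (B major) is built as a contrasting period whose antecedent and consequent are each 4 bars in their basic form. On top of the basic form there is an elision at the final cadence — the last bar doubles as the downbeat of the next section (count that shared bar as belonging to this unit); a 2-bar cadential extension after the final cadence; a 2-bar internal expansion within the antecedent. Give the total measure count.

Basic contrasting period: 4 + 4 = 8 bars.
8 (basic form) + 2 (cadential extension) + 2 (internal expansion) = 12.
The elision shares a bar with the next section but does not change this unit's count.

12 measures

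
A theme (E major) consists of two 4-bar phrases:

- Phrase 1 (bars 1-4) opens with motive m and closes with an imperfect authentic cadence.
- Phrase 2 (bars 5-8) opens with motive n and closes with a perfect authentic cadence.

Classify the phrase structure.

contrasting period

Phrase 1 ends with an imperfect authentic cadence (weaker) and phrase 2 with a perfect authentic cadence (stronger): antecedent + consequent = a period.
The two phrases open with different material (m / n), so the period is contrasting.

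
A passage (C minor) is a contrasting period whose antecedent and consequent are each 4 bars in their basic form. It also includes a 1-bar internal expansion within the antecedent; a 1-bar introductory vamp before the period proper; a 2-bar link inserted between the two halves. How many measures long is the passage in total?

Basic contrasting period: 4 + 4 = 8 bars.
8 (basic form) + 1 (internal expansion) + 1 (introduction) + 2 (link) = 12.

12 measures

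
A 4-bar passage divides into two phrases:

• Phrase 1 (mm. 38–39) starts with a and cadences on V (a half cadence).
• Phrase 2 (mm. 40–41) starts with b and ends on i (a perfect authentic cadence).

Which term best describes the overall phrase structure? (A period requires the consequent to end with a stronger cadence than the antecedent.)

Phrase 1 ends with a half cadence (weaker) and phrase 2 with a perfect authentic cadence (stronger): antecedent + consequent = a period.
The two phrases open with different material (a / b), so the period is contrasting.

contrasting period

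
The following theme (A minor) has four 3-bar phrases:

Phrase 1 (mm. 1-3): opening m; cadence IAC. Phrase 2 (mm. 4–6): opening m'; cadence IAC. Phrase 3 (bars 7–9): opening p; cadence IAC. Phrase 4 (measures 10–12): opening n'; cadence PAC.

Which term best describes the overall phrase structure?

Four phrases in two halves: the first half (mm. 1–6) ends with an imperfect authentic cadence, the second (measures 7–12) with a perfect authentic cadence — a large antecedent–consequent pair, i.e. a double period.
Phrase 3 begins with different material from phrase 1, making it contrasting.

contrasting double period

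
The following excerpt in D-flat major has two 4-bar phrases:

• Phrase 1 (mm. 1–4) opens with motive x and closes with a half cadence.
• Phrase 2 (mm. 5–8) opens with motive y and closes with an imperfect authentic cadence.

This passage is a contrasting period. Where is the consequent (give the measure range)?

The antecedent is the phrase ending with the weaker cadence (half cadence, phrase 1) and the consequent the one ending more conclusively (imperfect authentic cadence, phrase 2); the consequent is measures 5–8.

measures 5–8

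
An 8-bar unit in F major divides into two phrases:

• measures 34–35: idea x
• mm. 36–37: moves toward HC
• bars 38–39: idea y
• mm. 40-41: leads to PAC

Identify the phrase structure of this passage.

Phrase 1 ends with a half cadence (weaker) and phrase 2 with a perfect authentic cadence (stronger): antecedent + consequent = a period.
The two phrases open with different material (x / y), so the period is contrasting.

contrasting period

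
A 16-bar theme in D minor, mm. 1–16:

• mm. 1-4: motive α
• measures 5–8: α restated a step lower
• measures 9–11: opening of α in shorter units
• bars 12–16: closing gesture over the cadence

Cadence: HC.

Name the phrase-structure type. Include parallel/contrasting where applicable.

sentence

Basic idea (measures 1–4) + its repetition (bars 5-8) form the presentation; fragmentation and cadence (mm. 9–16) form the continuation — the 16-bar whole is a sentence.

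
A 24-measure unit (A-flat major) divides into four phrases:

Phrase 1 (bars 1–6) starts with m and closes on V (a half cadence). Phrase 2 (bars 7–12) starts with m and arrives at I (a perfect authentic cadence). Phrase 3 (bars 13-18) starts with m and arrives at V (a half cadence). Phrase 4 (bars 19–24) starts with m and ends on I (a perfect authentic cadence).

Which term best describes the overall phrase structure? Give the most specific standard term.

The cadence pattern HC–PAC–HC–PAC is weak–strong twice, and phrases 3–4 restate phrases 1–2: a period heard twice, not a double period (which would end weakly at phrase 2).

repeated period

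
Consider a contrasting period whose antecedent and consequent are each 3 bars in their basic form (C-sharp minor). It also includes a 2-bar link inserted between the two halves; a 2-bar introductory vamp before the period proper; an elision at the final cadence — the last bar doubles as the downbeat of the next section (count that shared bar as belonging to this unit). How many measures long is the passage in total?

Basic contrasting period: 3 + 3 = 6 bars.
6 (basic form) + 2 (link) + 2 (introduction) = 10.
The elision shares a bar with the next section but does not change this unit's count.

10 measures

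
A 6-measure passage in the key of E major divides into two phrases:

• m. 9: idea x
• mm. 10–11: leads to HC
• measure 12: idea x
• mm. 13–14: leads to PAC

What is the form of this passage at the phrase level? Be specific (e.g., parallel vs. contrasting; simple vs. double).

Phrase 1 ends with a half cadence (weaker) and phrase 2 with a perfect authentic cadence (stronger): antecedent + consequent = a period.
The two phrases open with the same material (x / x), so the period is parallel.

parallel period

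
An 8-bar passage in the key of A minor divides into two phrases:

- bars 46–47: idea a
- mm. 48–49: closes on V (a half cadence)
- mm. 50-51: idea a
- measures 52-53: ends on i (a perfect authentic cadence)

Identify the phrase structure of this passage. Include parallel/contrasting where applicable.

Phrase 1 ends with a half cadence (weaker) and phrase 2 with a perfect authentic cadence (stronger): antecedent + consequent = a period.
The two phrases open with the same material (a / a), so the period is parallel.

parallel period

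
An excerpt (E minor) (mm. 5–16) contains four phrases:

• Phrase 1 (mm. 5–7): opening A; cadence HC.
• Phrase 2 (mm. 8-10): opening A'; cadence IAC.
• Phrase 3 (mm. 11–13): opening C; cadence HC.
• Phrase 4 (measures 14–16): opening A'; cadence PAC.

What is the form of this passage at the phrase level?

contrasting double period

Four phrases in two halves: the first half (bars 5-10) ends with an imperfect authentic cadence, the second (measures 11-16) with a perfect authentic cadence — a large antecedent–consequent pair, i.e. a double period.
Phrase 3 begins with different material from phrase 1, making it contrasting.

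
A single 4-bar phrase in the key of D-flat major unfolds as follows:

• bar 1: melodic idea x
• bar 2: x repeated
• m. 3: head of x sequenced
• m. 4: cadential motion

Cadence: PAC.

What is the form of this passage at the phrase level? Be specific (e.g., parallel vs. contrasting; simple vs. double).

sentence

Basic idea (bar 1) + its repetition (m. 2) form the presentation; fragmentation and cadence (mm. 3–4) form the continuation — the 4-bar whole is a sentence.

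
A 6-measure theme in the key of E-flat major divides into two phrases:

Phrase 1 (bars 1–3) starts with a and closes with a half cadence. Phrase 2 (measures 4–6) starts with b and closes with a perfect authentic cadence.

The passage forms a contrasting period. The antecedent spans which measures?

The antecedent is the phrase ending with the weaker cadence (half cadence, phrase 1) and the consequent the one ending more conclusively (perfect authentic cadence, phrase 2); the antecedent is mm. 1–3.

measures 1–3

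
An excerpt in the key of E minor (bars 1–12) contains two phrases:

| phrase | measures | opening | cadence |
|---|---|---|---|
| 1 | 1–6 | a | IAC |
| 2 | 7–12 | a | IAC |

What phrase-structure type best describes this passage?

repeated phrase

Both phrases have the same opening (a) and the same cadence (imperfect authentic cadence): the second is a restatement, not a consequent, so this is a repeated phrase rather than a period.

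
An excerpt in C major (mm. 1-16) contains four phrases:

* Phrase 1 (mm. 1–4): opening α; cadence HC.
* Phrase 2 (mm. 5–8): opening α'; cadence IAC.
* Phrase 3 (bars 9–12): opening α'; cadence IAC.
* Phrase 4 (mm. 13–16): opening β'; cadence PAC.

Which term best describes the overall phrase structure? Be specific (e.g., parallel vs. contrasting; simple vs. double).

parallel double period

Four phrases in two halves: the first half (mm. 1–8) ends with an imperfect authentic cadence, the second (measures 9–16) with a perfect authentic cadence — a large antecedent–consequent pair, i.e. a double period.
Phrase 3 begins with the same material as phrase 1, making it parallel.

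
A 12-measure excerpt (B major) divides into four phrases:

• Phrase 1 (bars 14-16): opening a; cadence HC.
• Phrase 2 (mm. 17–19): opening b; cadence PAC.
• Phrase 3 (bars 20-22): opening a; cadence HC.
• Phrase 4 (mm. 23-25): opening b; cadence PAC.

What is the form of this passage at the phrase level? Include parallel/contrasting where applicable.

repeated period

The cadence pattern HC–PAC–HC–PAC is weak–strong twice, and phrases 3–4 restate phrases 1–2: a period heard twice, not a double period (which would end weakly at phrase 2).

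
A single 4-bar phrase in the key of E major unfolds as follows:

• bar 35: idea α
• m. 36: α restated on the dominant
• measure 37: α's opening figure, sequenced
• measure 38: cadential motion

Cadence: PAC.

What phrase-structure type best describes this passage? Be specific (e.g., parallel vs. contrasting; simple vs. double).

Basic idea (bar 35) + its repetition (m. 36) form the presentation; fragmentation and cadence (bars 37–38) form the continuation — the 4-bar whole is a sentence.

sentence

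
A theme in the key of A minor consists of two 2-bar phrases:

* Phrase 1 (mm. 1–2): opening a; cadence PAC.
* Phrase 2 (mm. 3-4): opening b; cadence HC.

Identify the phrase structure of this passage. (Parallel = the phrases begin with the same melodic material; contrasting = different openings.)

phrase group

The second phrase closes with a half cadence, which is not stronger than the first phrase's perfect authentic cadence; without a weak→strong cadential pair there is no antecedent–consequent relationship, so this is a phrase group rather than a period.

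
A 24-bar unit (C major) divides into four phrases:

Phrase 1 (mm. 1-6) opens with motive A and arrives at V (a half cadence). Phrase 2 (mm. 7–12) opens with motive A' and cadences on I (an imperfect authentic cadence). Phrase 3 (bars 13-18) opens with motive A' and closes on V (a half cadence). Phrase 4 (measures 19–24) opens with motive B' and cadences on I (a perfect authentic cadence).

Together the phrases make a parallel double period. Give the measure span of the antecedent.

In a double period the first pair of phrases (ending imperfect authentic cadence) is the large antecedent and the second pair (ending perfect authentic cadence) is the large consequent; the antecedent is measures 1–12.

measures 1–12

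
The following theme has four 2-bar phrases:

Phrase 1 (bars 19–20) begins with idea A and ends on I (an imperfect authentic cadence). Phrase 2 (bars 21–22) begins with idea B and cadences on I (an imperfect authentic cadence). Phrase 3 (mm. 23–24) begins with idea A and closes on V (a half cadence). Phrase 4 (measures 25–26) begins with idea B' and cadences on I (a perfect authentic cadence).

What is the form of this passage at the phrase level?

parallel double period

Four phrases in two halves: the first half (measures 19-22) ends with an imperfect authentic cadence, the second (measures 23–26) with a perfect authentic cadence — a large antecedent–consequent pair, i.e. a double period.
Phrase 3 begins with the same material as phrase 1, making it parallel.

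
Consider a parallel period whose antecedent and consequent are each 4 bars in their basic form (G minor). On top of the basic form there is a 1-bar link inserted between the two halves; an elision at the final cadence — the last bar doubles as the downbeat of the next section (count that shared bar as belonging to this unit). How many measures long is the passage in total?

Basic parallel period: 4 + 4 = 8 bars.
8 (basic form) + 1 (link) = 9.
The elision shares a bar with the next section but does not change this unit's count.

9 measures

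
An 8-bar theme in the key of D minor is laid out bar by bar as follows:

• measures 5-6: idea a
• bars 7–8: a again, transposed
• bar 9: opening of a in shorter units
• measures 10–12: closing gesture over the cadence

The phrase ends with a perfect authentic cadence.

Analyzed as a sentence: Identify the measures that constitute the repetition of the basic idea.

measures 7–8

The presentation of a sentence is the basic idea (mm. 5–6) plus its repetition (mm. 7–8); the repetition of the basic idea is therefore mm. 7-8.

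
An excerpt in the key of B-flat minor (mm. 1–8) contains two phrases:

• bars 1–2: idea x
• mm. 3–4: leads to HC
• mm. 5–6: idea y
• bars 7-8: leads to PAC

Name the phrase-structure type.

contrasting period

Phrase 1 ends with a half cadence (weaker) and phrase 2 with a perfect authentic cadence (stronger): antecedent + consequent = a period.
The two phrases open with different material (x / y), so the period is contrasting.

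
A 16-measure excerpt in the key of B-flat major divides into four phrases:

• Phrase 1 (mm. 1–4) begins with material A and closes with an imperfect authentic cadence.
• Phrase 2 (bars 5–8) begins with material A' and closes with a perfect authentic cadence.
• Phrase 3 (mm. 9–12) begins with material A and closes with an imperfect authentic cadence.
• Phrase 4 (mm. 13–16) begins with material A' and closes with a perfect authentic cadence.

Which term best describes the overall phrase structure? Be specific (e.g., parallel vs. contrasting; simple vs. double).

The cadence pattern IAC–PAC–IAC–PAC is weak–strong twice, and phrases 3–4 restate phrases 1–2: a period heard twice, not a double period (which would end weakly at phrase 2).

repeated period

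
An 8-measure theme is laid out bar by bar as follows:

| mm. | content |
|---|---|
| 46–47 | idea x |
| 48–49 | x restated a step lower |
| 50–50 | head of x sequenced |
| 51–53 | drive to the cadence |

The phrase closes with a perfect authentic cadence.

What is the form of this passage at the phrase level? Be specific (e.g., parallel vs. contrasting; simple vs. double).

Basic idea (mm. 46–47) + its repetition (measures 48-49) form the presentation; fragmentation and cadence (mm. 50–53) form the continuation — the 8-bar whole is a sentence.

sentence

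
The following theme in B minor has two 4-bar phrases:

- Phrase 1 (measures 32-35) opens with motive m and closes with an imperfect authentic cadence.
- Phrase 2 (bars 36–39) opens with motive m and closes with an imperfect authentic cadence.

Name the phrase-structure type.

repeated phrase

Both phrases have the same opening (m) and the same cadence (imperfect authentic cadence): the second is a restatement, not a consequent, so this is a repeated phrase rather than a period.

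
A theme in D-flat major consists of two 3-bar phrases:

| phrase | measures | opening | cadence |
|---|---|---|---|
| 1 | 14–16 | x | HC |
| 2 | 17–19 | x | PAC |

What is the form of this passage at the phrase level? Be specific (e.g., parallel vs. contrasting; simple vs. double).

parallel period

Phrase 1 ends with a half cadence (weaker) and phrase 2 with a perfect authentic cadence (stronger): antecedent + consequent = a period.
The two phrases open with the same material (x / x), so the period is parallel.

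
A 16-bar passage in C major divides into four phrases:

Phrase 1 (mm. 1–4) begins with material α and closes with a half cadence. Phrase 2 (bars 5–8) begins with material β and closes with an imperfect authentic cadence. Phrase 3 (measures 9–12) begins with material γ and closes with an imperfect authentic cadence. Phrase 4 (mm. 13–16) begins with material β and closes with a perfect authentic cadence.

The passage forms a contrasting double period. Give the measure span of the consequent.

measures 9–16

In a double period the first pair of phrases (ending imperfect authentic cadence) is the large antecedent and the second pair (ending perfect authentic cadence) is the large consequent; the consequent is measures 9–16.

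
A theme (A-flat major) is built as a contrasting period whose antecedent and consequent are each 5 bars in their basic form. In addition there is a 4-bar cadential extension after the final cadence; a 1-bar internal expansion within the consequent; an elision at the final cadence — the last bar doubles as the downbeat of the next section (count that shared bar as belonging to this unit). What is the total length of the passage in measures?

15 measures

Basic contrasting period: 5 + 5 = 10 bars.
10 (basic form) + 4 (cadential extension) + 1 (internal expansion) = 15.
The elision shares a bar with the next section but does not change this unit's count.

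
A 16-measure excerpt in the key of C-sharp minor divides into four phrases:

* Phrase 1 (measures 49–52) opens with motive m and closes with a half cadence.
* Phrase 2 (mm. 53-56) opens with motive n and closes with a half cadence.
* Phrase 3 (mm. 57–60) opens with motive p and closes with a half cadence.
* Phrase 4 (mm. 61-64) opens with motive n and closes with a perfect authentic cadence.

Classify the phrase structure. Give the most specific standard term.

contrasting double period

Four phrases in two halves: the first half (mm. 49–56) ends with a half cadence, the second (bars 57-64) with a perfect authentic cadence — a large antecedent–consequent pair, i.e. a double period.
Phrase 3 begins with different material from phrase 1, making it contrasting.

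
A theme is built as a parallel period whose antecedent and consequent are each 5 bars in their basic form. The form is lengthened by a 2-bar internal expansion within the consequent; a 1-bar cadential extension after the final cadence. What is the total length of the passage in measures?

Basic parallel period: 5 + 5 = 10 bars.
10 (basic form) + 2 (internal expansion) + 1 (cadential extension) = 13.

13 measures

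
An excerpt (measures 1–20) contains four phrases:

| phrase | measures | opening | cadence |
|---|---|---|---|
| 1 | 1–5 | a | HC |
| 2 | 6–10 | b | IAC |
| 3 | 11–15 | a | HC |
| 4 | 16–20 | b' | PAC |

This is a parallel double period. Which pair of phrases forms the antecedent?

In a double period the first pair of phrases (ending imperfect authentic cadence) is the large antecedent and the second pair (ending perfect authentic cadence) is the large consequent; the antecedent is phrases 1 and 2.

phrases 1 and 2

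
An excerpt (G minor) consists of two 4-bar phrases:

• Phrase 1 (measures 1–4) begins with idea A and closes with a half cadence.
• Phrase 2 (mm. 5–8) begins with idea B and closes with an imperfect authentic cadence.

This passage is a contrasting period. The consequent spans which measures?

The antecedent is the phrase ending with the weaker cadence (half cadence, phrase 1) and the consequent the one ending more conclusively (imperfect authentic cadence, phrase 2); the consequent is measures 5-8.

measures 5–8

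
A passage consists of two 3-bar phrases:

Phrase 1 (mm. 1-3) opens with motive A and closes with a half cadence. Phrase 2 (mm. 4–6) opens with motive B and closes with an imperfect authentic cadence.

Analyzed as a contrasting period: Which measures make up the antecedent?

measures 1–3

The antecedent is the phrase ending with the weaker cadence (half cadence, phrase 1) and the consequent the one ending more conclusively (imperfect authentic cadence, phrase 2); the antecedent is measures 1-3.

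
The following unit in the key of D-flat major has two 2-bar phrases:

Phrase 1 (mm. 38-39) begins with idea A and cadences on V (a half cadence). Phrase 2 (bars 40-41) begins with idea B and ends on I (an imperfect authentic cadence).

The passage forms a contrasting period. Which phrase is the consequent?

phrase 2

The phrase ending with the weaker cadence (half cadence) is the antecedent; the one ending more conclusively (imperfect authentic cadence) is the consequent. The consequent is phrase 2.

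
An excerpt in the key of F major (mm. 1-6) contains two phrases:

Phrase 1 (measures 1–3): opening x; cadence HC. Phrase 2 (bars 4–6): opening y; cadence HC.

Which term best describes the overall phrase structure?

The second phrase closes with a half cadence, which is not stronger than the first phrase's half cadence; without a weak→strong cadential pair there is no antecedent–consequent relationship, so this is a phrase group rather than a period.

phrase group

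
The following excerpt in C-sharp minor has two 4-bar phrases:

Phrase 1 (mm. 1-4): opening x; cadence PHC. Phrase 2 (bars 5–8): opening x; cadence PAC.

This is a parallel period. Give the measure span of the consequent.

The phrase ending with the weaker cadence (Phrygian half cadence) is the antecedent; the one ending more conclusively (perfect authentic cadence) is the consequent. The consequent is measures 5–8.

measures 5–8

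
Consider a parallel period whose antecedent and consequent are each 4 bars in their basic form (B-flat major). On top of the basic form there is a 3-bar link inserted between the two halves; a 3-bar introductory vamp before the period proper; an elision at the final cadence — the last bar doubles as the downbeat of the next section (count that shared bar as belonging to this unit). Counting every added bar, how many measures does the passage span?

14 measures

Basic parallel period: 4 + 4 = 8 bars.
8 (basic form) + 3 (link) + 3 (introduction) = 14.
The elision shares a bar with the next section but does not change this unit's count.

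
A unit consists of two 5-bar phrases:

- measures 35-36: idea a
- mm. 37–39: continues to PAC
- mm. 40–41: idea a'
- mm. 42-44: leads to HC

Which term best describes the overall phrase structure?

The second phrase closes with a half cadence, which is not stronger than the first phrase's perfect authentic cadence; without a weak→strong cadential pair there is no antecedent–consequent relationship, so this is a phrase group rather than a period.

phrase group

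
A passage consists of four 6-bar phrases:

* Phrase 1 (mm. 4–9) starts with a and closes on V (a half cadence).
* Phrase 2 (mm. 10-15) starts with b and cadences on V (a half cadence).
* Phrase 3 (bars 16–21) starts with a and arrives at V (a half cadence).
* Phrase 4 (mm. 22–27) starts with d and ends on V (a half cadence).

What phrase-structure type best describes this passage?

phrase group

Phrase 4 ends with a half cadence, no stronger than phrase 2's half cadence, so the four phrases do not form a double period; nor do phrases 3–4 duplicate 1–2, so it is not a repeated period. With no phrase reaching a conclusive cadence, the passage is a phrase group.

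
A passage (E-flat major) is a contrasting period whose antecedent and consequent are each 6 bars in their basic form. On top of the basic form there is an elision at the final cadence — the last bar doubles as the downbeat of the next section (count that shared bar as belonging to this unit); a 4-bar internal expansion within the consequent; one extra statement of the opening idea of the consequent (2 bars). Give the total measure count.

18 measures

Basic contrasting period: 6 + 6 = 12 bars.
12 (basic form) + 4 (internal expansion) + 2 (extra statement) = 18.
The elision shares a bar with the next section but does not change this unit's count.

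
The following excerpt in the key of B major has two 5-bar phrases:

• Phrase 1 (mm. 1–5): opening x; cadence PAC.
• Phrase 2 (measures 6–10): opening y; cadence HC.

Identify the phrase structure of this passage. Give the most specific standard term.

The second phrase closes with a half cadence, which is not stronger than the first phrase's perfect authentic cadence; without a weak→strong cadential pair there is no antecedent–consequent relationship, so this is a phrase group rather than a period.

phrase group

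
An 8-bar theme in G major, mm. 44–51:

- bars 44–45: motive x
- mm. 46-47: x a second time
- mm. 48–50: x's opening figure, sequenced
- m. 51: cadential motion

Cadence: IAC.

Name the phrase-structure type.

Basic idea (bars 44-45) + its repetition (measures 46–47) form the presentation; fragmentation and cadence (mm. 48-51) form the continuation — the 8-bar whole is a sentence.

sentence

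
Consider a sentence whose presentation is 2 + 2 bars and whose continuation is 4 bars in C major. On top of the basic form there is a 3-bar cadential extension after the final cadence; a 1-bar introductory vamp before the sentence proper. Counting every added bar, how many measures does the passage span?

Basic sentence: 2 + 2 + 4 = 8 bars.
8 (basic form) + 3 (cadential extension) + 1 (introduction) = 12.

12 measures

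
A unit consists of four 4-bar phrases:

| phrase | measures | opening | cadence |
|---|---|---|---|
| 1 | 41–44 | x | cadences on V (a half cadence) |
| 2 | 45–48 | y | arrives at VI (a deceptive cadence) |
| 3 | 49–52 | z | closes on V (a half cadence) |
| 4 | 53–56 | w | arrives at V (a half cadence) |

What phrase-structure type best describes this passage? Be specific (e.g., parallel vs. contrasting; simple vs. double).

phrase group

Phrase 4 ends with a half cadence, no stronger than phrase 2's deceptive cadence, so the four phrases do not form a double period; nor do phrases 3–4 duplicate 1–2, so it is not a repeated period. With no phrase reaching a conclusive cadence, the passage is a phrase group.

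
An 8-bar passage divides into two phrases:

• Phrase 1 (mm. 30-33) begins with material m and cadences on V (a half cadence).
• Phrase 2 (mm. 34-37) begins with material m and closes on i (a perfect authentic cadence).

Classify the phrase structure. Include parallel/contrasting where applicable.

parallel period

Phrase 1 ends with a half cadence (weaker) and phrase 2 with a perfect authentic cadence (stronger): antecedent + consequent = a period.
The two phrases open with the same material (m / m), so the period is parallel.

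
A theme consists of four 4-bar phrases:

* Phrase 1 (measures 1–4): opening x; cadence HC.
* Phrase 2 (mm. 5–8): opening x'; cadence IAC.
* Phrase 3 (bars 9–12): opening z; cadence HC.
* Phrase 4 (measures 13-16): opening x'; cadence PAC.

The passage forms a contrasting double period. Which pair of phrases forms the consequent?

phrases 3 and 4

In a double period the first pair of phrases (ending imperfect authentic cadence) is the large antecedent and the second pair (ending perfect authentic cadence) is the large consequent; the consequent is phrases 3 and 4.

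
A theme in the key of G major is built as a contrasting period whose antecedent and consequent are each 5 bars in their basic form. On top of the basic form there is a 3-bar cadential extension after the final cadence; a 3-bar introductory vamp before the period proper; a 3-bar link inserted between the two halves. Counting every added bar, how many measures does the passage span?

Basic contrasting period: 5 + 5 = 10 bars.
10 (basic form) + 3 (cadential extension) + 3 (introduction) + 3 (link) = 19.

19 measures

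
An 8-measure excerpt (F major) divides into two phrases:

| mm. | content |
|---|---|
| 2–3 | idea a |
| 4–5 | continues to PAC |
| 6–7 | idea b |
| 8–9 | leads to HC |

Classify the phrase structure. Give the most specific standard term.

phrase group

The second phrase closes with a half cadence, which is not stronger than the first phrase's perfect authentic cadence; without a weak→strong cadential pair there is no antecedent–consequent relationship, so this is a phrase group rather than a period.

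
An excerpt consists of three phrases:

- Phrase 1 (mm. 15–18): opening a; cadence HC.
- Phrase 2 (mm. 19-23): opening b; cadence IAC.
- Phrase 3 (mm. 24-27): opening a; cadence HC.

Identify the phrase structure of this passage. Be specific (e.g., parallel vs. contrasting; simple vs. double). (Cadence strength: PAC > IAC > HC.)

phrase group

The final phrase closes with a half cadence, which is not stronger than the preceding imperfect authentic cadence; the 3 phrases lack an overall antecedent–consequent design and so form a phrase group.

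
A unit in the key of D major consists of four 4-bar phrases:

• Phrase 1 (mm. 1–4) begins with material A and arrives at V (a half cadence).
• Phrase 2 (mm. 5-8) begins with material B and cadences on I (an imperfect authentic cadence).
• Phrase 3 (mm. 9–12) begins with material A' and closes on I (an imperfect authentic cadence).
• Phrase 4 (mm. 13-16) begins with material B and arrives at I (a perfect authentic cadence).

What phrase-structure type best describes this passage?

Four phrases in two halves: the first half (mm. 1–8) ends with an imperfect authentic cadence, the second (mm. 9–16) with a perfect authentic cadence — a large antecedent–consequent pair, i.e. a double period.
Phrase 3 begins with the same material as phrase 1, making it parallel.

parallel double period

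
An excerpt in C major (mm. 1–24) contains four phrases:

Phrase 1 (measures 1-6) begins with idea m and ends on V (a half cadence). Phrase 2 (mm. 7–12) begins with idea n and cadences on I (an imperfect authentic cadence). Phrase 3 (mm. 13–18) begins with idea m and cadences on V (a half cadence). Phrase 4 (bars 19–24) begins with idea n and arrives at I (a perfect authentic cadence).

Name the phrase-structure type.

parallel double period

Four phrases in two halves: the first half (measures 1-12) ends with an imperfect authentic cadence, the second (mm. 13–24) with a perfect authentic cadence — a large antecedent–consequent pair, i.e. a double period.
Phrase 3 begins with the same material as phrase 1, making it parallel.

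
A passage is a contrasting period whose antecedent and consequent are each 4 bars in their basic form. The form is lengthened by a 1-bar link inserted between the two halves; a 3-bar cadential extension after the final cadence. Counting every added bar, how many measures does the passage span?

12 measures

Basic contrasting period: 4 + 4 = 8 bars.
8 (basic form) + 1 (link) + 3 (cadential extension) = 12.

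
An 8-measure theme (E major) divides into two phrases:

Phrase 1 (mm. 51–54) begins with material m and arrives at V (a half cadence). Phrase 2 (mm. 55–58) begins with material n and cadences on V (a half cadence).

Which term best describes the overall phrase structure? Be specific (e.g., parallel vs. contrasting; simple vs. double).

The second phrase closes with a half cadence, which is not stronger than the first phrase's half cadence; without a weak→strong cadential pair there is no antecedent–consequent relationship, so this is a phrase group rather than a period.

phrase group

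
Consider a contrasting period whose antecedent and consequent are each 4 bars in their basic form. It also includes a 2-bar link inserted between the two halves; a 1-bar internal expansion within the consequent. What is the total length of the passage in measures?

11 measures

Basic contrasting period: 4 + 4 = 8 bars.
8 (basic form) + 2 (link) + 1 (internal expansion) = 11.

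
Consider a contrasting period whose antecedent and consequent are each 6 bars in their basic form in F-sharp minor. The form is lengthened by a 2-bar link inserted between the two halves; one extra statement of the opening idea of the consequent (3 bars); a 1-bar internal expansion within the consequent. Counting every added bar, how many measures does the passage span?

Basic contrasting period: 6 + 6 = 12 bars.
12 (basic form) + 2 (link) + 3 (extra statement) + 1 (internal expansion) = 18.

18 measures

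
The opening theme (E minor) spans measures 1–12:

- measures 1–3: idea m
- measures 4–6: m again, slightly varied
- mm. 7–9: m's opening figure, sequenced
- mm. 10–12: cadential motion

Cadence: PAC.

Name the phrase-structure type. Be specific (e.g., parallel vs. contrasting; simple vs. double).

Basic idea (mm. 1-3) + its repetition (mm. 4–6) form the presentation; fragmentation and cadence (mm. 7-12) form the continuation — the 12-bar whole is a sentence.

sentence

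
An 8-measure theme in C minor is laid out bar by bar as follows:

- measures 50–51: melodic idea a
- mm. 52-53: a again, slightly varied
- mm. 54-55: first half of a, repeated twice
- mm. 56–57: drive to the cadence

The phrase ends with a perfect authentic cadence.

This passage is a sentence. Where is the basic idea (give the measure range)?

measures 50–51

The presentation of a sentence is the basic idea (mm. 50-51) plus its repetition (bars 52–53); the basic idea is therefore bars 50–51.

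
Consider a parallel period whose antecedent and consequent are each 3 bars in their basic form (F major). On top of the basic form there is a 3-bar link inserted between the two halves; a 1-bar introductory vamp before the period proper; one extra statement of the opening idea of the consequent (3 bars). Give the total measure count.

13 measures

Basic parallel period: 3 + 3 = 6 bars.
6 (basic form) + 3 (link) + 1 (introduction) + 3 (extra statement) = 13.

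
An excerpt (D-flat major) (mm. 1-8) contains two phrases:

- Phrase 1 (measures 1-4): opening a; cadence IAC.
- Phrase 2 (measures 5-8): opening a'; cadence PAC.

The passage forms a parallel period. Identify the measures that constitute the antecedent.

The antecedent is the phrase ending with the weaker cadence (imperfect authentic cadence, phrase 1) and the consequent the one ending more conclusively (perfect authentic cadence, phrase 2); the antecedent is measures 1-4.

measures 1–4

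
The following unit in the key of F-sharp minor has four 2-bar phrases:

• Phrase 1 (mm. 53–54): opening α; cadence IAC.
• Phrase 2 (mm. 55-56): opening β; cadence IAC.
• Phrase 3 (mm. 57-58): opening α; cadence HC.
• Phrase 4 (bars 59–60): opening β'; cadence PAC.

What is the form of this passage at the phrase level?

parallel double period

Four phrases in two halves: the first half (measures 53–56) ends with an imperfect authentic cadence, the second (mm. 57-60) with a perfect authentic cadence — a large antecedent–consequent pair, i.e. a double period.
Phrase 3 begins with the same material as phrase 1, making it parallel.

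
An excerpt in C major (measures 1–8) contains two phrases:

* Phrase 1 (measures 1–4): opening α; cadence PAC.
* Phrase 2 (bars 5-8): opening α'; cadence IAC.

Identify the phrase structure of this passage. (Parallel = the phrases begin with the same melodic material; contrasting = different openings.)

phrase group

The second phrase closes with an imperfect authentic cadence, which is not stronger than the first phrase's perfect authentic cadence; without a weak→strong cadential pair there is no antecedent–consequent relationship, so this is a phrase group rather than a period.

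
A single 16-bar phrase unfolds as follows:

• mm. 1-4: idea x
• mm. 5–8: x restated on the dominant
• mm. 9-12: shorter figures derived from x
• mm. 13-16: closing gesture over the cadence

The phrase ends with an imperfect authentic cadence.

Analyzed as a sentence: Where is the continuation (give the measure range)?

After the presentation (bars 1–8), the continuation covers the fragmentation through the cadence: mm. 9–16.

measures 9–16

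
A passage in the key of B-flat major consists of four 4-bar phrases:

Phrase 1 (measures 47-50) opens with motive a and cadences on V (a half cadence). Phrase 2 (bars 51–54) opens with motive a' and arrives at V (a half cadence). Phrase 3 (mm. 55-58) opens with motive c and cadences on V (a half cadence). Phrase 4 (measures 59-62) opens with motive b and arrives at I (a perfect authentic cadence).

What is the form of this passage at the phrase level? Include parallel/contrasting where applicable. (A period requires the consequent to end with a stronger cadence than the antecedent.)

Four phrases in two halves: the first half (mm. 47–54) ends with a half cadence, the second (measures 55–62) with a perfect authentic cadence — a large antecedent–consequent pair, i.e. a double period.
Phrase 3 begins with different material from phrase 1, making it contrasting.

contrasting double period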